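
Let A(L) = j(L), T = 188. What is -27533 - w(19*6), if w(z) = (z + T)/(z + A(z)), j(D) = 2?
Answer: -1597065/58 ≈ -27536.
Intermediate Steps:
A(L) = 2
w(z) = (188 + z)/(2 + z) (w(z) = (z + 188)/(z + 2) = (188 + z)/(2 + z))
-27533 - w(19*6) = -27533 - (188 + 19*6)/(2 + 19*6) = -27533 - (188 + 114)/(2 + 114) = -27533 - 302/116 = -27533 - 1*151/58 = -27533 - 151/58 = -1597065/58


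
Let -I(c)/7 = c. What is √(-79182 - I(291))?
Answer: I*√77145 ≈ 277.75*I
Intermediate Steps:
I(c) = -7*c
√(-79182 - I(291)) = √(-79182 - (-7)*291) = √(-79182 - 1*(-2037)) = √(-79182 + 2037) = √(-77145) = I*√77145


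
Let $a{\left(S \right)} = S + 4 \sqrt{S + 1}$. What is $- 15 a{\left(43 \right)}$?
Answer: $-645 - 120 \sqrt{11} \approx -1043.0$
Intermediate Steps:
$a{\left(S \right)} = S + 4 \sqrt{1 + S}$
$- 15 a{\left(43 \right)} = - 15 \left(43 + 4 \sqrt{1 + 43}\right) = - 15 \left(43 + 4 \sqrt{44}\right) = - 15 \left(43 + 4 \cdot 2 \sqrt{11}\right) = - 15 \left(43 + 8 \sqrt{11}\right) = -645 - 120 \sqrt{11}$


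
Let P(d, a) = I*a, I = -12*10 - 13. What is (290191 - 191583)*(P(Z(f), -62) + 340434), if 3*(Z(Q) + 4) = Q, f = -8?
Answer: 34382637440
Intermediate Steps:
Z(Q) = -4 + Q/3
I = -133 (I = -120 - 13 = -133)
P(d, a) = -133*a
(290191 - 191583)*(P(Z(f), -62) + 340434) = (290191 - 191583)*(-133*(-62) + 340434) = 98608*(8246 + 340434) = 98608*348680 = 34382637440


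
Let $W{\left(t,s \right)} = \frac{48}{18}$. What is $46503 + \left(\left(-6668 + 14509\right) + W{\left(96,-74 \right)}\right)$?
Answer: $\frac{163040}{3} \approx 54347.0$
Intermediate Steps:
$W{\left(t,s \right)} = \frac{8}{3}$ ($W{\left(t,s \right)} = 48 \cdot \frac{1}{18} = \frac{8}{3}$)
$46503 + \left(\left(-6668 + 14509\right) + W{\left(96,-74 \right)}\right) = 46503 + \left(\left(-6668 + 14509\right) + \frac{8}{3}\right) = 46503 + \left(7841 + \frac{8}{3}\right) = 46503 + \frac{23531}{3} = \frac{163040}{3}$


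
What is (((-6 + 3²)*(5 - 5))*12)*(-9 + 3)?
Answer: 0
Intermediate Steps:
(((-6 + 3²)*(5 - 5))*12)*(-9 + 3) = (((-6 + 9)*0)*12)*(-6) = ((3*0)*12)*(-6) = (0*12)*(-6) = 0*(-6) = 0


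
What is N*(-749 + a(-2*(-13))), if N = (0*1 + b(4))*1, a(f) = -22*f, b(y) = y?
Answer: -5284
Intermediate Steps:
N = 4 (N = (0*1 + 4)*1 = (0 + 4)*1 = 4*1 = 4)
N*(-749 + a(-2*(-13))) = 4*(-749 - (-44)*(-13)) = 4*(-749 - 22*26) = 4*(-749 - 572) = 4*(-1321) = -5284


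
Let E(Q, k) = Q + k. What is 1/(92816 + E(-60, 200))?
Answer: 1/92956 ≈ 1.0758e-5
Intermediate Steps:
1/(92816 + E(-60, 200)) = 1/(92816 + (-60 + 200)) = 1/(92816 + 140) = 1/92956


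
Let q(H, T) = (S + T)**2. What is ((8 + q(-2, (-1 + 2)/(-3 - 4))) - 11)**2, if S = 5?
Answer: 1018081/2401 ≈ 424.02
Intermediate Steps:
q(H, T) = (5 + T)**2
((8 + q(-2, (-1 + 2)/(-3 - 4))) - 11)**2 = ((8 + (5 + (-1 + 2)/(-3 - 4))**2) - 11)**2 = ((8 + (5 + 1/(-7))**2) - 11)**2 = ((8 + (5 + 1*(-1/7))**2) - 11)**2 = ((8 + (5 - 1/7)**2) - 11)**2 = ((8 + (34/7)**2) - 11)**2 = ((8 + 1156/49) - 11)**2 = (1548/49 - 11)**2 = (1009/49)**2 = 1018081/2401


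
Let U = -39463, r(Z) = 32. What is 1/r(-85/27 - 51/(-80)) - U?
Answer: 1262817/32 ≈ 39463.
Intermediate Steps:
1/r(-85/27 - 51/(-80)) - U = 1/32 - 1*(-39463) = 1/32 + 39463 = 1262817/32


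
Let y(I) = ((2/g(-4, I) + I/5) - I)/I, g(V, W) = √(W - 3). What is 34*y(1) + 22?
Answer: -26/5 - 34*I*√2 ≈ -5.2 - 48.083*I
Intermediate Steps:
g(V, W) = √(-3 + W)
y(I) = (2/√(-3 + I) - 4*I/5)/I (y(I) = ((2/(√(-3 + I)) + I/5) - I)/I = ((2/√(-3 + I) + I*(⅕)) - I)/I = ((2/√(-3 + I) + I/5) - I)/I = (2/√(-3 + I) - 4*I/5)/I)
34*y(1) + 22 = 34*(-⅘ + 2/(1*√(-3 + 1))) + 22 = 34*(-⅘ + 2*1/√(-2)) + 22 = 34*(-⅘ + 2*1*(-I*√2/2)) + 22 = 34*(-⅘ - I*√2) + 22 = (-136/5 - 34*I*√2) + 22 = -26/5 - 34*I*√2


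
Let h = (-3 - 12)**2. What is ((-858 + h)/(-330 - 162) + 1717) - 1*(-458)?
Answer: 356911/164 ≈ 2176.3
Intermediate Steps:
h = 225 (h = (-15)**2 = 225)
((-858 + h)/(-330 - 162) + 1717) - 1*(-458) = ((-858 + 225)/(-330 - 162) + 1717) - 1*(-458) = (-633/(-492) + 1717) + 458 = (-633*(-1/492) + 1717) + 458 = (211/164 + 1717) + 458 = 281799/164 + 458 = 356911/164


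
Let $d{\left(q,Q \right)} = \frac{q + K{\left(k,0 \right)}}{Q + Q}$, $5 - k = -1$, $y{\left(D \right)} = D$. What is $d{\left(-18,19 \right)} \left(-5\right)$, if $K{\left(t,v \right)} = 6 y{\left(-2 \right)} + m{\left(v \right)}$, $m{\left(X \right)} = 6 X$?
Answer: $\frac{75}{19} \approx 3.9474$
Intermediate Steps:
$k = 6$ ($k = 5 - -1 = 5 + 1 = 6$)
$K{\left(t,v \right)} = -12 + 6 v$ ($K{\left(t,v \right)} = 6 \left(-2\right) + 6 v = -12 + 6 v$)
$d{\left(q,Q \right)} = \frac{-12 + q}{2 Q}$ ($d{\left(q,Q \right)} = \frac{q + \left(-12 + 6 \cdot 0\right)}{Q + Q} = \frac{q + \left(-12 + 0\right)}{2 Q} = \left(q - 12\right) \frac{1}{2 Q} = \left(-12 + q\right) \frac{1}{2 Q} = \frac{-12 + q}{2 Q}$)
$d{\left(-18,19 \right)} \left(-5\right) = \frac{-12 - 18}{2 \cdot 19} \left(-5\right) = \frac{1}{2} \cdot \frac{1}{19} \left(-30\right) \left(-5\right) = \left(- \frac{15}{19}\right) \left(-5\right) = \frac{75}{19}$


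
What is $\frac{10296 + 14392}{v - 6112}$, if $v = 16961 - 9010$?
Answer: $\frac{24688}{1839} \approx 13.425$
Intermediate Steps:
$v = 7951$ ($v = 16961 - 9010 = 7951$)
$\frac{10296 + 14392}{v - 6112} = \frac{10296 + 14392}{7951 - 6112} = \frac{24688}{1839}$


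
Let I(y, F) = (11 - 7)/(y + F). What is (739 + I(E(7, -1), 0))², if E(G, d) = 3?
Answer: 4932841/9 ≈ 5.4809e+5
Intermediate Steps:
I(y, F) = 4/(F + y)
(739 + I(E(7, -1), 0))² = (739 + 4/(0 + 3))² = (739 + 4/3)² = (2221/3)² = 4932841/9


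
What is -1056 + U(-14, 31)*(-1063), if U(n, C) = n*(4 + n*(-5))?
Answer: 1100212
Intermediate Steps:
U(n, C) = n*(4 - 5*n)
-1056 + U(-14, 31)*(-1063) = -1056 - 14*(4 - 5*(-14))*(-1063) = -1056 - 14*(4 + 70)*(-1063) = -1056 - 14*74*(-1063) = -1056 - 1036*(-1063) = -1056 + 1101268 = 1100212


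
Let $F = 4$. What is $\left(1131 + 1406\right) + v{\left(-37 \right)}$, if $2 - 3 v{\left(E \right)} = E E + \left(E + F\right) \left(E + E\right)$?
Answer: $\frac{3802}{3} \approx 1267.3$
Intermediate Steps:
$v{\left(E \right)} = \frac{2}{3} - \frac{E^{2}}{3} - \frac{2 E \left(4 + E\right)}{3}$ ($v{\left(E \right)} = \frac{2}{3} - \frac{E E + \left(E + 4\right) \left(E + E\right)}{3} = \frac{2}{3} - \frac{E^{2} + \left(4 + E\right) 2 E}{3} = \frac{2}{3} - \frac{E^{2} + 2 E \left(4 + E\right)}{3} = \frac{2}{3} - \left(\frac{E^{2}}{3} + \frac{2 E \left(4 + E\right)}{3}\right) = \frac{2}{3} - \frac{E^{2}}{3} - \frac{2 E \left(4 + E\right)}{3}$)
$\left(1131 + 1406\right) + v{\left(-37 \right)} = \left(1131 + 1406\right) - \frac{3809}{3} = 2537 + \left(\frac{2}{3} - 1369 + \frac{296}{3}\right) = 2537 - \frac{3809}{3} = \frac{3802}{3}$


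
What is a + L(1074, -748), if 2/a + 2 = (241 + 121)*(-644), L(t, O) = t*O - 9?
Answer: -93643774966/116565 ≈ -8.0336e+5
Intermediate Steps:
L(t, O) = -9 + O*t (L(t, O) = O*t - 9 = -9 + O*t)
a = -1/116565 (a = 2/(-2 + (241 + 121)*(-644)) = 2/(-2 + 362*(-644)) = 2/(-2 - 233128) = 2/(-233130) = 2*(-1/233130) = -1/116565 ≈ -8.5789e-6)
a + L(1074, -748) = -1/116565 + (-9 - 748*1074) = -1/116565 + (-9 - 803352) = -1/116565 - 803361 = -93643774966/116565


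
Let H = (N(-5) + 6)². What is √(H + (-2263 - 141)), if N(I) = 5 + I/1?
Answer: 8*I*√37 ≈ 48.662*I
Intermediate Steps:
N(I) = 5 + I (N(I) = 5 + I*1 = 5 + I)
H = 36 (H = ((5 - 5) + 6)² = (0 + 6)² = 6² = 36)
√(H + (-2263 - 141)) = √(36 + (-2263 - 141)) = √(36 - 2404) = √(-2368) = 8*I*√37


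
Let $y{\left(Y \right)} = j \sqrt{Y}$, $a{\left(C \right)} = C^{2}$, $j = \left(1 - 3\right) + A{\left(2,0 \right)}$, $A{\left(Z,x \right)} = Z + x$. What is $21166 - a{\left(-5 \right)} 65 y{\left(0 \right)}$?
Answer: $21166$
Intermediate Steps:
$j = 0$ ($j = \left(1 - 3\right) + \left(2 + 0\right) = -2 + 2 = 0$)
$y{\left(Y \right)} = 0$ ($y{\left(Y \right)} = 0 \sqrt{Y} = 0$)
$21166 - a{\left(-5 \right)} 65 y{\left(0 \right)} = 21166 - \left(-5\right)^{2} \cdot 65 \cdot 0 = 21166 - 25 \cdot 65 \cdot 0 = 21166 - 1625 \cdot 0 = 21166 - 0 = 21166 + 0 = 21166$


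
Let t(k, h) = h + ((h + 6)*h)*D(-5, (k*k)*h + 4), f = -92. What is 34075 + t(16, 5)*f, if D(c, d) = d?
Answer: -6463425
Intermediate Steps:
t(k, h) = h + h*(4 + h*k²)*(6 + h) (t(k, h) = h + ((h + 6)*h)*((k*k)*h + 4) = h + ((6 + h)*h)*(k²*h + 4) = h + (h*(6 + h))*(h*k² + 4) = h + (h*(6 + h))*(4 + h*k²) = h + h*(4 + h*k²)*(6 + h))
34075 + t(16, 5)*f = 34075 + (5*(25 + 5*(4 + 5*16²) + 6*5*16²))*(-92) = 34075 + (5*(25 + 5*(4 + 5*256) + 6*5*256))*(-92) = 34075 + (5*(25 + 5*(4 + 1280) + 7680))*(-92) = 34075 + (5*(25 + 5*1284 + 7680))*(-92) = 34075 + (5*(25 + 6420 + 7680))*(-92) = 34075 + (5*14125)*(-92) = 34075 + 70625*(-92) = 34075 - 6497500 = -6463425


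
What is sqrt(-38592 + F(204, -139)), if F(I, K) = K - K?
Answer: 24*I*sqrt(67) ≈ 196.45*I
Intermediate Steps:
F(I, K) = 0
sqrt(-38592 + F(204, -139)) = sqrt(-38592 + 0) = sqrt(-38592) = 24*I*sqrt(67)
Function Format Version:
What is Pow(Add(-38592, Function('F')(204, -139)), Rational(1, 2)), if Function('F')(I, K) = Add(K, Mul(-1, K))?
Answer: Mul(24, I, Pow(67, Rational(1, 2))) ≈ Mul(196.45, I)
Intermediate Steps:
Function('F')(I, K) = 0
Pow(Add(-38592, Function('F')(204, -139)), Rational(1, 2)) = Pow(Add(-38592, 0), Rational(1, 2)) = Pow(-38592, Rational(1, 2)) = Mul(24, I, Pow(67, Rational(1, 2)))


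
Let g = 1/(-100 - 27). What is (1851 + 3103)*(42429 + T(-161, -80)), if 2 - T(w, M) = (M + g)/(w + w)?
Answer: 4297999129981/20447 ≈ 2.1020e+8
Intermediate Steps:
g = -1/127 (g = 1/(-127) = -1/127 ≈ -0.0078740)
T(w, M) = 2 - (-1/127 + M)/(2*w) (T(w, M) = 2 - (M - 1/127)/(w + w) = 2 - (-1/127 + M)/(2*w))
(1851 + 3103)*(42429 + T(-161, -80)) = (1851 + 3103)*(42429 + (1/254)*(1 - 127*(-80) + 508*(-161))/(-161)) = 4954*(42429 + (1/254)*(-1/161)*(1 + 10160 - 81788)) = 4954*(42429 + (1/254)*(-1/161)*(-71627)) = 4954*(42429 + 71627/40894) = 4954*(1735163153/40894) = 4297999129981/20447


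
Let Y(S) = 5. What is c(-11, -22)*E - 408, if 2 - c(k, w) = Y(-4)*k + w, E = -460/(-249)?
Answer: -65252/249 ≈ -262.06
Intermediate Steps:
E = 460/249 (E = -460*(-1/249) = 460/249 ≈ 1.8474)
c(k, w) = 2 - w - 5*k (c(k, w) = 2 - (5*k + w) = 2 - (w + 5*k) = 2 + (-w - 5*k) = 2 - w - 5*k)
c(-11, -22)*E - 408 = (2 - 1*(-22) - 5*(-11))*(460/249) - 408 = (2 + 22 + 55)*(460/249) - 408 = 79*(460/249) - 408 = 36340/249 - 408 = -65252/249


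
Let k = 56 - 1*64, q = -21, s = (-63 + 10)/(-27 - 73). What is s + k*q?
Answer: 16853/100 ≈ 168.53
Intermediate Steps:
s = 53/100 (s = -53/(-100) = -53*(-1/100) = 53/100 ≈ 0.53000)
k = -8 (k = 56 - 64 = -8)
s + k*q = 53/100 - 8*(-21) = 53/100 + 168 = 16853/100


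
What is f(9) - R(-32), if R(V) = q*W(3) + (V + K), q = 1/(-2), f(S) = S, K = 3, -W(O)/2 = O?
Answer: 35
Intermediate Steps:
W(O) = -2*O
q = -½ ≈ -0.50000
R(V) = 6 + V (R(V) = -(-1)*3 + (V + 3) = -½*(-6) + (3 + V) = 3 + (3 + V) = 6 + V)
f(9) - R(-32) = 9 - (6 - 32) = 9 - 1*(-26) = 9 + 26 = 35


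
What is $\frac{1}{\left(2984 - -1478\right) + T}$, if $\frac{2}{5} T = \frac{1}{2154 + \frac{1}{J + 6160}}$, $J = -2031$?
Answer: $\frac{17787734}{79368889753} \approx 0.00022411$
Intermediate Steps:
$T = \frac{20645}{17787734}$ ($T = \frac{5}{2 \left(2154 + \frac{1}{-2031 + 6160}\right)} = \frac{5}{2 \left(2154 + \frac{1}{4129}\right)} = \frac{5}{2 \cdot \frac{8893867}{4129}} = \frac{5}{2} \cdot \frac{4129}{8893867} = \frac{20645}{17787734} \approx 0.0011606$)
$\frac{1}{\left(2984 - -1478\right) + T} = \frac{1}{\left(2984 - -1478\right) + \frac{20645}{17787734}} = \frac{1}{\left(2984 + 1478\right) + \frac{20645}{17787734}} = \frac{1}{4462 + \frac{20645}{17787734}} = \frac{1}{\frac{79368889753}{17787734}} = \frac{17787734}{79368889753}$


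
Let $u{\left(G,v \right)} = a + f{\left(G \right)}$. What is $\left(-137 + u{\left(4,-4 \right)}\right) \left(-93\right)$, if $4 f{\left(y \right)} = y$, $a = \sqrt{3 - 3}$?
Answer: $12648$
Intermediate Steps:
$a = 0$ ($a = \sqrt{0} = 0$)
$f{\left(y \right)} = \frac{y}{4}$
$u{\left(G,v \right)} = \frac{G}{4}$ ($u{\left(G,v \right)} = 0 + \frac{G}{4} = \frac{G}{4}$)
$\left(-137 + u{\left(4,-4 \right)}\right) \left(-93\right) = \left(-137 + \frac{1}{4} \cdot 4\right) \left(-93\right) = \left(-137 + 1\right) \left(-93\right) = \left(-136\right) \left(-93\right) = 12648$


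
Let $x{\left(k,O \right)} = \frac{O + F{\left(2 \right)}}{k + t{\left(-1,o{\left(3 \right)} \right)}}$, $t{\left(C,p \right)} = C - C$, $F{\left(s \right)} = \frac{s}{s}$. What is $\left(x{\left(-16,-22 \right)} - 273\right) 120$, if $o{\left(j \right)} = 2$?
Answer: $- \frac{65205}{2} \approx -32603.0$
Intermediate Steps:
$F{\left(s \right)} = 1$
$t{\left(C,p \right)} = 0$
$x{\left(k,O \right)} = \frac{1 + O}{k}$ ($x{\left(k,O \right)} = \frac{O + 1}{k + 0} = \frac{1 + O}{k}$)
$\left(x{\left(-16,-22 \right)} - 273\right) 120 = \left(\frac{1 - 22}{-16} - 273\right) 120 = \left(\left(- \frac{1}{16}\right) \left(-21\right) - 273\right) 120 = \left(\frac{21}{16} - 273\right) 120 = \left(- \frac{4347}{16}\right) 120 = - \frac{65205}{2}$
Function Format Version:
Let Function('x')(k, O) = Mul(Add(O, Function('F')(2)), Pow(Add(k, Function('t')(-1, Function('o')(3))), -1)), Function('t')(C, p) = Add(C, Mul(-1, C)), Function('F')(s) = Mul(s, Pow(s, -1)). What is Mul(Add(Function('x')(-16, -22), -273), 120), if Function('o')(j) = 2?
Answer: Rational(-65205, 2) ≈ -32603.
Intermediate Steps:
Function('F')(s) = 1
Function('t')(C, p) = 0
Function('x')(k, O) = Mul(Pow(k, -1), Add(1, O)) (Function('x')(k, O) = Mul(Add(O, 1), Pow(Add(k, 0), -1)) = Mul(Add(1, O), Pow(k, -1)) = Mul(Pow(k, -1), Add(1, O)))
Mul(Add(Function('x')(-16, -22), -273), 120) = Mul(Add(Mul(Pow(-16, -1), Add(1, -22)), -273), 120) = Mul(Add(Mul(Rational(-1, 16), -21), -273), 120) = Mul(Add(Rational(21, 16), -273), 120) = Mul(Rational(-4347, 16), 120) = Rational(-65205, 2)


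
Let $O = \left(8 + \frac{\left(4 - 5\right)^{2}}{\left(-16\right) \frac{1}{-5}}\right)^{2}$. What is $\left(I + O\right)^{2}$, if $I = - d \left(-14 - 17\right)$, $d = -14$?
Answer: $\frac{8726362225}{65536} \approx 1.3315 \cdot 10^{5}$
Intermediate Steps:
$I = -434$ ($I = - \left(-14\right) \left(-14 - 17\right) = - \left(-14\right) \left(-31\right) = \left(-1\right) 434 = -434$)
$O = \frac{17689}{256}$ ($O = \left(8 + \frac{\left(-1\right)^{2}}{\left(-16\right) \left(- \frac{1}{5}\right)}\right)^{2} = \left(8 + 1 \frac{1}{\frac{16}{5}}\right)^{2} = \left(8 + 1 \cdot \frac{5}{16}\right)^{2} = \left(8 + \frac{5}{16}\right)^{2} = \left(\frac{133}{16}\right)^{2} = \frac{17689}{256} \approx 69.098$)
$\left(I + O\right)^{2} = \left(-434 + \frac{17689}{256}\right)^{2} = \left(- \frac{93415}{256}\right)^{2} = \frac{8726362225}{65536}$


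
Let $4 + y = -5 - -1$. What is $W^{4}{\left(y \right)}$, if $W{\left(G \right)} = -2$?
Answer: $16$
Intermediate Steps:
$y = -8$ ($y = -4 - 4 = -8$)
$W^{4}{\left(y \right)} = \left(-2\right)^{4} = 16$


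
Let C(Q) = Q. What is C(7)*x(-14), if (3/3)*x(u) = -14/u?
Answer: 7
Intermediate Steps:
x(u) = -14/u
C(7)*x(-14) = 7*(-14/(-14)) = 7*(-14*(-1/14)) = 7*1 = 7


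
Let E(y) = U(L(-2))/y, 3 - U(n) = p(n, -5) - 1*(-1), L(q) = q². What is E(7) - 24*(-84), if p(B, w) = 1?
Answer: 14113/7 ≈ 2016.1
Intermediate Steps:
U(n) = 1 (U(n) = 3 - (1 - 1*(-1)) = 3 - (1 + 1) = 3 - 1*2 = 3 - 2 = 1)
E(y) = 1/y
E(7) - 24*(-84) = 1/7 - 24*(-84) = ⅐ + 2016 = 14113/7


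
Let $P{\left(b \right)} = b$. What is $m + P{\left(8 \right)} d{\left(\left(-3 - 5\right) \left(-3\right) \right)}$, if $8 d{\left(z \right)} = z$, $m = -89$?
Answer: $-65$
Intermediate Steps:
$d{\left(z \right)} = \frac{z}{8}$
$m + P{\left(8 \right)} d{\left(\left(-3 - 5\right) \left(-3\right) \right)} = -89 + 8 \frac{\left(-3 - 5\right) \left(-3\right)}{8} = -89 + 8 \frac{\left(-8\right) \left(-3\right)}{8} = -89 + 8 \cdot \frac{1}{8} \cdot 24 = -89 + 8 \cdot 3 = -89 + 24 = -65$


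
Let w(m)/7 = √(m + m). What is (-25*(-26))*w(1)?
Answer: 4550*√2 ≈ 6434.7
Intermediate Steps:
w(m) = 7*√2*√m (w(m) = 7*√(m + m) = 7*√(2*m) = 7*(√2*√m) = 7*√2*√m)
(-25*(-26))*w(1) = (-25*(-26))*(7*√2*√1) = 650*(7*√2*1) = 650*(7*√2) = 4550*√2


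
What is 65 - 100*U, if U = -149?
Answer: 14965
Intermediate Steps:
65 - 100*U = 65 - 100*(-149) = 65 + 14900 = 14965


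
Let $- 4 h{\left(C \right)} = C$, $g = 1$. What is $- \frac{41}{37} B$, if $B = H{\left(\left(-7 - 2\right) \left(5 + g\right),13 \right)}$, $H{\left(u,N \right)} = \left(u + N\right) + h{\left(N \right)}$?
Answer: $\frac{7257}{148} \approx 49.034$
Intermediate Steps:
$h{\left(C \right)} = - \frac{C}{4}$
$H{\left(u,N \right)} = u + \frac{3 N}{4}$ ($H{\left(u,N \right)} = \left(u + N\right) - \frac{N}{4} = \left(N + u\right) - \frac{N}{4} = u + \frac{3 N}{4}$)
$B = - \frac{177}{4}$ ($B = \left(-7 - 2\right) \left(5 + 1\right) + \frac{3}{4} \cdot 13 = \left(-9\right) 6 + \frac{39}{4} = -54 + \frac{39}{4} = - \frac{177}{4} \approx -44.25$)
$- \frac{41}{37} B = - \frac{41}{37} \left(- \frac{177}{4}\right) = \left(-41\right) \frac{1}{37} \left(- \frac{177}{4}\right) = \left(- \frac{41}{37}\right) \left(- \frac{177}{4}\right) = \frac{7257}{148}$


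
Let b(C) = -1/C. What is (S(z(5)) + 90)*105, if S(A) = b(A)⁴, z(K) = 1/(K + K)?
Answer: 1059450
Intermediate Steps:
z(K) = 1/(2*K)
S(A) = A⁻⁴ (S(A) = (-1/A)⁴ = A⁻⁴)
(S(z(5)) + 90)*105 = (((½)/5)⁻⁴ + 90)*105 = (((½)*(⅕))⁻⁴ + 90)*105 = ((⅒)⁻⁴ + 90)*105 = (10000 + 90)*105 = 10090*105 = 1059450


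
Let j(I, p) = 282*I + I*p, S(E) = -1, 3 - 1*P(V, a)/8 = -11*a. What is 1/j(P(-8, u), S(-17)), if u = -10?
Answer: -1/240536 ≈ -4.1574e-6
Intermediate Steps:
P(V, a) = 24 + 88*a (P(V, a) = 24 - (-88)*a = 24 + 88*a)
1/j(P(-8, u), S(-17)) = 1/((24 + 88*(-10))*(282 - 1)) = 1/((24 - 880)*281) = 1/(-856*281) = 1/(-240536) = -1/240536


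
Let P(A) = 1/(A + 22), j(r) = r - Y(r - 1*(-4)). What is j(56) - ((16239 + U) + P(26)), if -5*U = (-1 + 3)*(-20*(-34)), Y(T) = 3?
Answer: -763873/48 ≈ -15914.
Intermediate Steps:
j(r) = -3 + r (j(r) = r - 1*3 = r - 3 = -3 + r)
P(A) = 1/(22 + A)
U = -272 (U = -(-1 + 3)*(-20*(-34))/5 = -2*680/5 = -⅕*1360 = -272)
j(56) - ((16239 + U) + P(26)) = (-3 + 56) - ((16239 - 272) + 1/(22 + 26)) = 53 - (15967 + 1/48) = 53 - 1*766417/48 = 53 - 766417/48 = -763873/48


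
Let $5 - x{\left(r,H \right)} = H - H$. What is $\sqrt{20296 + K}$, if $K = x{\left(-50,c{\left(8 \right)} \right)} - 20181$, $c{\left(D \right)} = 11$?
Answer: $2 \sqrt{30} \approx 10.954$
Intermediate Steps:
$x{\left(r,H \right)} = 5$ ($x{\left(r,H \right)} = 5 - \left(H - H\right) = 5 - 0 = 5 + 0 = 5$)
$K = -20176$ ($K = 5 - 20181 = -20176$)
$\sqrt{20296 + K} = \sqrt{20296 - 20176} = \sqrt{120} = 2 \sqrt{30}$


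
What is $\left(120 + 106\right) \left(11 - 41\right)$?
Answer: $-6780$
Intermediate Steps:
$\left(120 + 106\right) \left(11 - 41\right) = 226 \left(-30\right) = -6780$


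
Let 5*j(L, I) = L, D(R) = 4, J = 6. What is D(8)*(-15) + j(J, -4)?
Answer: -294/5 ≈ -58.800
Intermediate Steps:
j(L, I) = L/5
D(8)*(-15) + j(J, -4) = 4*(-15) + (⅕)*6 = -60 + 6/5 = -294/5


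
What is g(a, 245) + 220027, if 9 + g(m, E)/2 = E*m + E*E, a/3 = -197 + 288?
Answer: 473829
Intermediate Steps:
a = 273 (a = 3*(-197 + 288) = 3*91 = 273)
g(m, E) = -18 + 2*E² + 2*E*m (g(m, E) = -18 + 2*(E*m + E*E) = -18 + 2*(E*m + E²) = -18 + 2*(E² + E*m) = -18 + (2*E² + 2*E*m) = -18 + 2*E² + 2*E*m)
g(a, 245) + 220027 = (-18 + 2*245² + 2*245*273) + 220027 = (-18 + 2*60025 + 133770) + 220027 = (-18 + 120050 + 133770) + 220027 = 253802 + 220027 = 473829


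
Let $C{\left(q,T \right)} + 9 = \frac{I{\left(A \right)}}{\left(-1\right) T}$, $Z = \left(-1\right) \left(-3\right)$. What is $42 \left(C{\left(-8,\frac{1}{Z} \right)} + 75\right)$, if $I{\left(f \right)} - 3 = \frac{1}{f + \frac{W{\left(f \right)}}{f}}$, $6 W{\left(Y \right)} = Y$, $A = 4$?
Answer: $\frac{59094}{25} \approx 2363.8$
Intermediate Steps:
$W{\left(Y \right)} = \frac{Y}{6}$
$Z = 3$
$I{\left(f \right)} = 3 + \frac{1}{\frac{1}{6} + f}$ ($I{\left(f \right)} = 3 + \frac{1}{f + \frac{\frac{1}{6} f}{f}} = 3 + \frac{1}{f + \frac{1}{6}} = 3 + \frac{1}{\frac{1}{6} + f}$)
$C{\left(q,T \right)} = -9 - \frac{81}{25 T}$ ($C{\left(q,T \right)} = -9 + \frac{9 \frac{1}{1 + 6 \cdot 4} \left(1 + 2 \cdot 4\right)}{\left(-1\right) T} = -9 + \frac{9 \left(1 + 8\right)}{1 + 24} \left(- \frac{1}{T}\right) = -9 + 9 \cdot \frac{1}{25} \cdot 9 \left(- \frac{1}{T}\right) = -9 + \frac{81 \left(- \frac{1}{T}\right)}{25} = -9 - \frac{81}{25 T}$)
$42 \left(C{\left(-8,\frac{1}{Z} \right)} + 75\right) = 42 \left(\left(-9 - \frac{81}{25 \cdot \frac{1}{3}}\right) + 75\right) = 42 \left(\left(-9 - \frac{81 \frac{1}{\frac{1}{3}}}{25}\right) + 75\right) = 42 \left(\left(-9 - \frac{243}{25}\right) + 75\right) = 42 \left(- \frac{468}{25} + 75\right) = 42 \cdot \frac{1407}{25} = \frac{59094}{25}$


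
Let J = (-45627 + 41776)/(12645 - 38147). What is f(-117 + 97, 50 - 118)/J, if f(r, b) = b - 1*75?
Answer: -3646786/3851 ≈ -946.97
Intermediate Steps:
f(r, b) = -75 + b (f(r, b) = b - 75 = -75 + b)
J = 3851/25502 (J = -3851/(-25502) = -3851*(-1/25502) = 3851/25502 ≈ 0.15101)
f(-117 + 97, 50 - 118)/J = (-75 + (50 - 118))/(3851/25502) = (-75 - 68)*(25502/3851) = -143*25502/3851 = -3646786/3851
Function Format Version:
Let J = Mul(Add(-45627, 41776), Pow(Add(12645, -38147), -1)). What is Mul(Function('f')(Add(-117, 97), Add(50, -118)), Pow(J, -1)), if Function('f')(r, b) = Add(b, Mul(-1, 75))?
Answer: Rational(-3646786, 3851) ≈ -946.97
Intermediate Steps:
Function('f')(r, b) = Add(-75, b) (Function('f')(r, b) = Add(b, -75) = Add(-75, b))
J = Rational(3851, 25502) (J = Mul(-3851, Pow(-25502, -1)) = Mul(-3851, Rational(-1, 25502)) = Rational(3851, 25502) ≈ 0.15101)
Mul(Function('f')(Add(-117, 97), Add(50, -118)), Pow(J, -1)) = Mul(Add(-75, Add(50, -118)), Pow(Rational(3851, 25502), -1)) = Mul(Add(-75, -68), Rational(25502, 3851)) = Mul(-143, Rational(25502, 3851)) = Rational(-3646786, 3851)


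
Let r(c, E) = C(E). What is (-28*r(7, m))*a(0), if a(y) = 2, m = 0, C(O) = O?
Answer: 0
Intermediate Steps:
r(c, E) = E
(-28*r(7, m))*a(0) = -28*0*2 = 0*2 = 0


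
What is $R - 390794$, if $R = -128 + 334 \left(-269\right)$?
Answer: $-480768$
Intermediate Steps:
$R = -89974$ ($R = -128 - 89846 = -89974$)
$R - 390794 = -89974 - 390794 = -480768$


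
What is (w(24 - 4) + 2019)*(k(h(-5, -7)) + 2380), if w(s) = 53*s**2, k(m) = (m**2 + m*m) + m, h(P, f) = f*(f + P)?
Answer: 384878144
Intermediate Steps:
h(P, f) = f*(P + f)
k(m) = m + 2*m**2 (k(m) = (m**2 + m**2) + m = 2*m**2 + m = m + 2*m**2)
(w(24 - 4) + 2019)*(k(h(-5, -7)) + 2380) = (53*(24 - 4)**2 + 2019)*((-7*(-5 - 7))*(1 + 2*(-7*(-5 - 7))) + 2380) = (53*20**2 + 2019)*((-7*(-12))*(1 + 2*(-7*(-12))) + 2380) = (53*400 + 2019)*(84*(1 + 2*84) + 2380) = (21200 + 2019)*(84*(1 + 168) + 2380) = 23219*(84*169 + 2380) = 23219*(14196 + 2380) = 23219*16576 = 384878144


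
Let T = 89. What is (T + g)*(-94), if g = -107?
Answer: 1692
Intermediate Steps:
(T + g)*(-94) = (89 - 107)*(-94) = -18*(-94) = 1692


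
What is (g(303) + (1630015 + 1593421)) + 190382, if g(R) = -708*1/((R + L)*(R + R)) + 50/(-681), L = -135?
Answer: 6574562689231/1925868 ≈ 3.4138e+6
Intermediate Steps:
g(R) = -50/681 - 354/(R*(-135 + R)) (g(R) = -708*1/((R - 135)*(R + R)) + 50/(-681) = -708*1/(2*R*(-135 + R)) + 50*(-1/681) = -708*1/(2*R*(-135 + R)) - 50/681 = -354/(R*(-135 + R)) - 50/681 = -50/681 - 354/(R*(-135 + R)))
(g(303) + (1630015 + 1593421)) + 190382 = ((2/681)*(-120537 - 25*303² + 3375*303)/(303*(-135 + 303)) + (1630015 + 1593421)) + 190382 = ((2/681)*(1/303)*(-120537 - 25*91809 + 1022625)/168 + 3223436) + 190382 = ((2/681)*(1/303)*(1/168)*(-120537 - 2295225 + 1022625) + 3223436) + 190382 = ((2/681)*(1/303)*(1/168)*(-1393137) + 3223436) + 190382 = (-154793/1925868 + 3223436) + 190382 = 6207912087655/1925868 + 190382 = 6574562689231/1925868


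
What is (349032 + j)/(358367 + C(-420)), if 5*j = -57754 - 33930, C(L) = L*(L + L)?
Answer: 1653476/3555835 ≈ 0.46500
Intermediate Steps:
C(L) = 2*L² (C(L) = L*(2*L) = 2*L²)
j = -91684/5 (j = (-57754 - 33930)/5 = (⅕)*(-91684) = -91684/5 ≈ -18337.)
(349032 + j)/(358367 + C(-420)) = (349032 - 91684/5)/(358367 + 2*(-420)²) = 1653476/(5*(358367 + 2*176400)) = 1653476/(5*(358367 + 352800)) = (1653476/5)/711167 = (1653476/5)*(1/711167) = 1653476/3555835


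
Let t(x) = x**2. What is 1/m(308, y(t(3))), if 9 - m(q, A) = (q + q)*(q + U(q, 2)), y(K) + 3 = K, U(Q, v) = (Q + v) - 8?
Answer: -1/375751 ≈ -2.6613e-6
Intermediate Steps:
U(Q, v) = -8 + Q + v
y(K) = -3 + K
m(q, A) = 9 - 2*q*(-6 + 2*q) (m(q, A) = 9 - (q + q)*(q + (-8 + q + 2)) = 9 - 2*q*(q + (-6 + q)) = 9 - 2*q*(-6 + 2*q))
1/m(308, y(t(3))) = 1/(9 - 4*308**2 + 12*308) = 1/(9 - 4*94864 + 3696) = 1/(9 - 379456 + 3696) = 1/(-375751) = -1/375751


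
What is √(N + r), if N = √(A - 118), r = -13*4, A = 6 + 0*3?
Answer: 2*√(-13 + I*√7) ≈ 0.73007 + 7.248*I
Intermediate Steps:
A = 6 (A = 6 + 0 = 6)
r = -52
N = 4*I*√7 (N = √(6 - 118) = √(-112) = 4*I*√7 ≈ 10.583*I)
√(N + r) = √(4*I*√7 - 52) = √(-52 + 4*I*√7)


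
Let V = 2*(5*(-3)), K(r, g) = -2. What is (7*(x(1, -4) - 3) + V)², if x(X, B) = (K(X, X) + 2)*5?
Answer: 2601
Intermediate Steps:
x(X, B) = 0 (x(X, B) = (-2 + 2)*5 = 0*5 = 0)
V = -30 (V = 2*(-15) = -30)
(7*(x(1, -4) - 3) + V)² = (7*(0 - 3) - 30)² = (7*(-3) - 30)² = (-21 - 30)² = (-51)² = 2601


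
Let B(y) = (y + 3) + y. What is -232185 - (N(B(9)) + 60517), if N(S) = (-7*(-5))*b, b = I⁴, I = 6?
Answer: -338062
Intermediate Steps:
b = 1296 (b = 6⁴ = 1296)
B(y) = 3 + 2*y (B(y) = (3 + y) + y = 3 + 2*y)
N(S) = 45360 (N(S) = -7*(-5)*1296 = 35*1296 = 45360)
-232185 - (N(B(9)) + 60517) = -232185 - (45360 + 60517) = -232185 - 1*105877 = -232185 - 105877 = -338062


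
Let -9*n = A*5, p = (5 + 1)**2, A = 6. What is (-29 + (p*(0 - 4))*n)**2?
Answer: 203401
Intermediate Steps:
p = 36 (p = 6**2 = 36)
n = -10/3 (n = -2*5/3 = -1/9*30 = -10/3 ≈ -3.3333)
(-29 + (p*(0 - 4))*n)**2 = (-29 + (36*(0 - 4))*(-10/3))**2 = (-29 + (36*(-4))*(-10/3))**2 = (-29 - 144*(-10/3))**2 = (-29 + 480)**2 = 451**2 = 203401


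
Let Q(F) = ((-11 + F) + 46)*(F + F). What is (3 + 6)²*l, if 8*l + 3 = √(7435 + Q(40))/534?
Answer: -243/8 + 27*√13435/1424 ≈ -28.177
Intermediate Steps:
Q(F) = 2*F*(35 + F) (Q(F) = (35 + F)*(2*F) = 2*F*(35 + F))
l = -3/8 + √13435/4272 (l = -3/8 + (√(7435 + 2*40*(35 + 40))/534)/8 = -3/8 + (√(7435 + 2*40*75)*(1/534))/8 = -3/8 + (√(7435 + 6000)*(1/534))/8 = -3/8 + (√13435*(1/534))/8 = -3/8 + (√13435/534)/8 = -3/8 + √13435/4272 ≈ -0.34787)
(3 + 6)²*l = (3 + 6)²*(-3/8 + √13435/4272) = 9²*(-3/8 + √13435/4272) = 81*(-3/8 + √13435/4272) = -243/8 + 27*√13435/1424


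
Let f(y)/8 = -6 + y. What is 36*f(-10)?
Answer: -4608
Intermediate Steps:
f(y) = -48 + 8*y (f(y) = 8*(-6 + y) = -48 + 8*y)
36*f(-10) = 36*(-48 + 8*(-10)) = 36*(-48 - 80) = 36*(-128) = -4608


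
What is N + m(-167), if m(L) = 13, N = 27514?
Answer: 27527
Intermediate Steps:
N + m(-167) = 27514 + 13 = 27527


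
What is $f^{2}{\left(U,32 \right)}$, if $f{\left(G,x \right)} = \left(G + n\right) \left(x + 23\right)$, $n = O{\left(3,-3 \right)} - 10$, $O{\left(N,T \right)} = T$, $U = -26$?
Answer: $4601025$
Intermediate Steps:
$n = -13$ ($n = -3 - 10 = -13$)
$f{\left(G,x \right)} = \left(-13 + G\right) \left(23 + x\right)$ ($f{\left(G,x \right)} = \left(G - 13\right) \left(x + 23\right) = \left(-13 + G\right) \left(23 + x\right)$)
$f^{2}{\left(U,32 \right)} = \left(-299 - 416 + 23 \left(-26\right) - 832\right)^{2} = \left(-299 - 416 - 598 - 832\right)^{2} = \left(-2145\right)^{2} = 4601025$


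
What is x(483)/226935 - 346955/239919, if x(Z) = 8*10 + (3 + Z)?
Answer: -26200146257/18148672755 ≈ -1.4436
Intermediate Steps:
x(Z) = 83 + Z (x(Z) = 80 + (3 + Z) = 83 + Z)
x(483)/226935 - 346955/239919 = (83 + 483)/226935 - 346955/239919 = 566*(1/226935) - 346955*1/239919 = 566/226935 - 346955/239919 = -26200146257/18148672755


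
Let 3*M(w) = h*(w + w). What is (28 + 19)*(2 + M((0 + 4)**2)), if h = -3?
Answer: -1410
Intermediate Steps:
M(w) = -2*w (M(w) = (-3*(w + w))/3 = (-6*w)/3 = -2*w)
(28 + 19)*(2 + M((0 + 4)**2)) = (28 + 19)*(2 - 2*(0 + 4)**2) = 47*(2 - 2*4**2) = 47*(2 - 2*16) = 47*(2 - 32) = 47*(-30) = -1410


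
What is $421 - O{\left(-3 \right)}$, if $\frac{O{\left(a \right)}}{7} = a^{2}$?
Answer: $358$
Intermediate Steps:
$O{\left(a \right)} = 7 a^{2}$
$421 - O{\left(-3 \right)} = 421 - 7 \left(-3\right)^{2} = 421 - 7 \cdot 9 = 421 - 63 = 358$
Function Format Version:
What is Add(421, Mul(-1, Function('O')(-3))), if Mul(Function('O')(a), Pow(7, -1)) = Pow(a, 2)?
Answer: 358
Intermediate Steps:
Function('O')(a) = Mul(7, Pow(a, 2))
Add(421, Mul(-1, Function('O')(-3))) = Add(421, Mul(-1, Mul(7, Pow(-3, 2)))) = Add(421, Mul(-1, Mul(7, 9))) = Add(421, Mul(-1, 63)) = Add(421, -63) = 358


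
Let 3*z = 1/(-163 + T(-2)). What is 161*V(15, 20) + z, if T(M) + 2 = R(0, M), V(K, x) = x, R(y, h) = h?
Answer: 1613219/501 ≈ 3220.0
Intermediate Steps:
T(M) = -2 + M
z = -1/501 (z = 1/(3*(-163 + (-2 - 2))) = 1/(3*(-163 - 4)) = (⅓)/(-167) = (⅓)*(-1/167) = -1/501 ≈ -0.0019960)
161*V(15, 20) + z = 161*20 - 1/501 = 3220 - 1/501 = 1613219/501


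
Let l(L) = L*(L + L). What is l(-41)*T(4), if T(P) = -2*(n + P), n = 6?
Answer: -67240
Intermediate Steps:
l(L) = 2*L**2 (l(L) = L*(2*L) = 2*L**2)
T(P) = -12 - 2*P (T(P) = -2*(6 + P) = -12 - 2*P)
l(-41)*T(4) = (2*(-41)**2)*(-12 - 2*4) = (2*1681)*(-12 - 8) = 3362*(-20) = -67240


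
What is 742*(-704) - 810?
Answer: -523178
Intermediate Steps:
742*(-704) - 810 = -522368 - 810 = -523178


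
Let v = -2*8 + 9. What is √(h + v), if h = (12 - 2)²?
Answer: √93 ≈ 9.6436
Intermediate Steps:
v = -7 (v = -16 + 9 = -7)
h = 100 (h = 10² = 100)
√(h + v) = √(100 - 7) = √93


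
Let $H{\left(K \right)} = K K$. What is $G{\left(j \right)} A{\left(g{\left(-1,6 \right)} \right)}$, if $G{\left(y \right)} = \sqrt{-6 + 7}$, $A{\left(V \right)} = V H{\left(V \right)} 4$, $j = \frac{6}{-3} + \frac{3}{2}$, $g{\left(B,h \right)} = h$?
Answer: $864$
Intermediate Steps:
$H{\left(K \right)} = K^{2}$
$j = - \frac{1}{2}$ ($j = 6 \left(- \frac{1}{3}\right) + 3 \cdot \frac{1}{2} = -2 + \frac{3}{2} = - \frac{1}{2} \approx -0.5$)
$A{\left(V \right)} = 4 V^{3}$ ($A{\left(V \right)} = V V^{2} \cdot 4 = V^{3} \cdot 4 = 4 V^{3}$)
$G{\left(y \right)} = 1$ ($G{\left(y \right)} = \sqrt{1} = 1$)
$G{\left(j \right)} A{\left(g{\left(-1,6 \right)} \right)} = 1 \cdot 4 \cdot 6^{3} = 1 \cdot 4 \cdot 216 = 1 \cdot 864 = 864$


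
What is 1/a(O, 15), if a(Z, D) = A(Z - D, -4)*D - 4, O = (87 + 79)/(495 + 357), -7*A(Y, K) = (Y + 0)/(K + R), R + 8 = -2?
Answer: -1988/12457 ≈ -0.15959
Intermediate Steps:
R = -10 (R = -8 - 2 = -10)
A(Y, K) = -Y/(7*(-10 + K)) (A(Y, K) = -(Y + 0)/(7*(K - 10)) = -Y/(7*(-10 + K)))
O = 83/426 (O = 166/852 = 166*(1/852) = 83/426 ≈ 0.19484)
a(Z, D) = -4 + D*(-D/98 + Z/98) (a(Z, D) = (-(Z - D)/(-70 + 7*(-4)))*D - 4 = (-(Z - D)/(-70 - 28))*D - 4 = (-1*(Z - D)/(-98))*D - 4 = (-1*(Z - D)*(-1/98))*D - 4 = (-D/98 + Z/98)*D - 4 = D*(-D/98 + Z/98) - 4 = -4 + D*(-D/98 + Z/98))
1/a(O, 15) = 1/(-4 - 1/98*15*(15 - 1*83/426)) = 1/(-4 - 1/98*15*(15 - 83/426)) = 1/(-4 - 1/98*15*6307/426) = 1/(-4 - 4505/1988) = 1/(-12457/1988) = -1988/12457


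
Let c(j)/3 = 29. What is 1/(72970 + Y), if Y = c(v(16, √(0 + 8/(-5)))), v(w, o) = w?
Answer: 1/73057 ≈ 1.3688e-5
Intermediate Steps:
c(j) = 87 (c(j) = 3*29 = 87)
Y = 87
1/(72970 + Y) = 1/(72970 + 87) = 1/73057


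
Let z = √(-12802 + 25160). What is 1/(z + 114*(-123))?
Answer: -7011/98302063 - √12358/196604126 ≈ -7.1886e-5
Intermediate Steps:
z = √12358 ≈ 111.17
1/(z + 114*(-123)) = 1/(√12358 + 114*(-123)) = 1/(√12358 - 14022) = 1/(-14022 + √12358)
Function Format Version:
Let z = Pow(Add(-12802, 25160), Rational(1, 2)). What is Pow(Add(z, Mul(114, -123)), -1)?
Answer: Add(Rational(-7011, 98302063), Mul(Rational(-1, 196604126), Pow(12358, Rational(1, 2)))) ≈ -7.1886e-5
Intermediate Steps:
z = Pow(12358, Rational(1, 2)) ≈ 111.17
Pow(Add(z, Mul(114, -123)), -1) = Pow(Add(Pow(12358, Rational(1, 2)), Mul(114, -123)), -1) = Pow(Add(Pow(12358, Rational(1, 2)), -14022), -1) = Pow(Add(-14022, Pow(12358, Rational(1, 2))), -1)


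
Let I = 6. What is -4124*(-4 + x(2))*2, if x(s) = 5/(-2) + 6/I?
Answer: 45364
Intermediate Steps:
x(s) = -3/2 (x(s) = 5/(-2) + 6/6 = 5*(-1/2) + 6*(1/6) = -5/2 + 1 = -3/2)
-4124*(-4 + x(2))*2 = -4124*(-4 - 3/2)*2 = -(-22682)*2 = -4124*(-11) = 45364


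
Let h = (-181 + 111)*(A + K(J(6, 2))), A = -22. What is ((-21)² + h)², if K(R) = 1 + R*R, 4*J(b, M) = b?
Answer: 12299049/4 ≈ 3.0748e+6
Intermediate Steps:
J(b, M) = b/4
K(R) = 1 + R²
h = 2625/2 (h = (-181 + 111)*(-22 + (1 + ((¼)*6)²)) = -70*(-22 + (1 + (3/2)²)) = -70*(-22 + (1 + 9/4)) = -70*(-22 + 13/4) = -70*(-75/4) = 2625/2 ≈ 1312.5)
((-21)² + h)² = ((-21)² + 2625/2)² = (441 + 2625/2)² = (3507/2)² = 12299049/4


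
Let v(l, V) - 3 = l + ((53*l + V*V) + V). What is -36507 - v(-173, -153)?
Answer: -50424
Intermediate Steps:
v(l, V) = 3 + V + V² + 54*l (v(l, V) = 3 + (l + ((53*l + V*V) + V)) = 3 + (l + ((53*l + V²) + V)) = 3 + (l + ((V² + 53*l) + V)) = 3 + (l + (V + V² + 53*l)) = 3 + (V + V² + 54*l) = 3 + V + V² + 54*l)
-36507 - v(-173, -153) = -36507 - (3 - 153 + (-153)² + 54*(-173)) = -36507 - (3 - 153 + 23409 - 9342) = -36507 - 1*13917 = -36507 - 13917 = -50424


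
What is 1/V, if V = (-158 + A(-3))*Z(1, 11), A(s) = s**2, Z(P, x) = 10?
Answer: -1/1490 ≈ -0.00067114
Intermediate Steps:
V = -1490 (V = (-158 + (-3)**2)*10 = (-158 + 9)*10 = -149*10 = -1490)
1/V = 1/(-1490) = -1/1490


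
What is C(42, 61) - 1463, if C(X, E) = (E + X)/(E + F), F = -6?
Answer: -80362/55 ≈ -1461.1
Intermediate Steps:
C(X, E) = (E + X)/(-6 + E) (C(X, E) = (E + X)/(E - 6) = (E + X)/(-6 + E))
C(42, 61) - 1463 = (61 + 42)/(-6 + 61) - 1463 = 103/55 - 1463 = -80362/55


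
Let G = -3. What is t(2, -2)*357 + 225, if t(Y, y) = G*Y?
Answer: -1917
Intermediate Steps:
t(Y, y) = -3*Y
t(2, -2)*357 + 225 = -3*2*357 + 225 = -6*357 + 225 = -2142 + 225 = -1917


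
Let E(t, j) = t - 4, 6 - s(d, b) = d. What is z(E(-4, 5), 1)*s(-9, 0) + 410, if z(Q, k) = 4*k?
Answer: 470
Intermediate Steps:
s(d, b) = 6 - d
E(t, j) = -4 + t
z(E(-4, 5), 1)*s(-9, 0) + 410 = (4*1)*(6 - 1*(-9)) + 410 = 4*(6 + 9) + 410 = 4*15 + 410 = 60 + 410 = 470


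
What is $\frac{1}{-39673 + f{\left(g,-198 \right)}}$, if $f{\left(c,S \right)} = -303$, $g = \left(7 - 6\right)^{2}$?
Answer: $- \frac{1}{39976} \approx -2.5015 \cdot 10^{-5}$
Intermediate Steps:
$g = 1$ ($g = 1^{2} = 1$)
$\frac{1}{-39673 + f{\left(g,-198 \right)}} = \frac{1}{-39673 - 303} = \frac{1}{-39976} = - \frac{1}{39976}$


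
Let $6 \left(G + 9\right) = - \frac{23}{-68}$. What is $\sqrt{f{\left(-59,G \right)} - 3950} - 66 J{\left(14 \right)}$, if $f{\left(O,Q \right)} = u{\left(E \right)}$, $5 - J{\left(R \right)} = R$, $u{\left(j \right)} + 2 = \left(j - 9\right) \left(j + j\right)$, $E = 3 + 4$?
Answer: $594 + 2 i \sqrt{995} \approx 594.0 + 63.087 i$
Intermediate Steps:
$E = 7$
$u{\left(j \right)} = -2 + 2 j \left(-9 + j\right)$ ($u{\left(j \right)} = -2 + \left(j - 9\right) \left(j + j\right) = -2 + \left(-9 + j\right) 2 j = -2 + 2 j \left(-9 + j\right)$)
$J{\left(R \right)} = 5 - R$
$G = - \frac{3649}{408}$ ($G = -9 + \frac{\left(-23\right) \frac{1}{-68}}{6} = -9 + \frac{\left(-23\right) \left(- \frac{1}{68}\right)}{6} = -9 + \frac{1}{6} \cdot \frac{23}{68} = -9 + \frac{23}{408} = - \frac{3649}{408} \approx -8.9436$)
$f{\left(O,Q \right)} = -30$ ($f{\left(O,Q \right)} = -2 - 126 + 2 \cdot 7^{2} = -2 - 126 + 2 \cdot 49 = -2 - 126 + 98 = -30$)
$\sqrt{f{\left(-59,G \right)} - 3950} - 66 J{\left(14 \right)} = \sqrt{-30 - 3950} - 66 \left(5 - 14\right) = \sqrt{-3980} - 66 \left(5 - 14\right) = 2 i \sqrt{995} - -594 = 2 i \sqrt{995} + 594 = 594 + 2 i \sqrt{995}$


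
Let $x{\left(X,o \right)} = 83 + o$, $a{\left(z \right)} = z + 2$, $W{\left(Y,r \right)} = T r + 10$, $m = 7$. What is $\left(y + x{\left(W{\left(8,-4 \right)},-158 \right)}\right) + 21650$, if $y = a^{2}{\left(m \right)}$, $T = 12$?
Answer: $21656$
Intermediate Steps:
$W{\left(Y,r \right)} = 10 + 12 r$ ($W{\left(Y,r \right)} = 12 r + 10 = 10 + 12 r$)
$a{\left(z \right)} = 2 + z$
$y = 81$ ($y = \left(2 + 7\right)^{2} = 9^{2} = 81$)
$\left(y + x{\left(W{\left(8,-4 \right)},-158 \right)}\right) + 21650 = \left(81 + \left(83 - 158\right)\right) + 21650 = \left(81 - 75\right) + 21650 = 6 + 21650 = 21656$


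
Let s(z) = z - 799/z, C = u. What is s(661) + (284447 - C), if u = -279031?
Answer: 372895080/661 ≈ 5.6414e+5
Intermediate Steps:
C = -279031
s(661) + (284447 - C) = (661 - 799/661) + (284447 - 1*(-279031)) = (661 - 799*1/661) + (284447 + 279031) = (661 - 799/661) + 563478 = 436122/661 + 563478 = 372895080/661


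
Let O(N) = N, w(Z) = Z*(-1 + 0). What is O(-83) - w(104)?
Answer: 21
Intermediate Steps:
w(Z) = -Z (w(Z) = Z*(-1) = -Z)
O(-83) - w(104) = -83 - (-1)*104 = -83 - 1*(-104) = -83 + 104 = 21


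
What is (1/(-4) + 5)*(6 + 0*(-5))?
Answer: 57/2 ≈ 28.500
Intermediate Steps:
(1/(-4) + 5)*(6 + 0*(-5)) = (-¼ + 5)*(6 + 0) = (19/4)*6 = 57/2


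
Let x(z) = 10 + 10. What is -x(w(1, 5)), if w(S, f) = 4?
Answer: -20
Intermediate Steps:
x(z) = 20
-x(w(1, 5)) = -1*20 = -20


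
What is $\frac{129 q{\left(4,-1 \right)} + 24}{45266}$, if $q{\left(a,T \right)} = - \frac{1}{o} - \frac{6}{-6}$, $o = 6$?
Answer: $\frac{263}{90532} \approx 0.002905$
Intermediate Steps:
$q{\left(a,T \right)} = \frac{5}{6}$ ($q{\left(a,T \right)} = - \frac{1}{6} - \frac{6}{-6} = \left(-1\right) \frac{1}{6} - -1 = - \frac{1}{6} + 1 = \frac{5}{6}$)
$\frac{129 q{\left(4,-1 \right)} + 24}{45266} = \frac{129 \cdot \frac{5}{6} + 24}{45266} = \left(\frac{215}{2} + 24\right) \frac{1}{45266} = \frac{263}{2} \cdot \frac{1}{45266} = \frac{263}{90532}$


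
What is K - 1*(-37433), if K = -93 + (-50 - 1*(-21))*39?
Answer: 36209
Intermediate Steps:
K = -1224 (K = -93 + (-50 + 21)*39 = -93 - 29*39 = -93 - 1131 = -1224)
K - 1*(-37433) = -1224 - 1*(-37433) = -1224 + 37433 = 36209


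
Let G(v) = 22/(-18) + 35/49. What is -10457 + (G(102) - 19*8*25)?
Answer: -898223/63 ≈ -14258.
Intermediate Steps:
G(v) = -32/63 (G(v) = 22*(-1/18) + 35*(1/49) = -11/9 + 5/7 = -32/63)
-10457 + (G(102) - 19*8*25) = -10457 + (-32/63 - 19*8*25) = -10457 + (-32/63 - 152*25) = -10457 + (-32/63 - 1*3800) = -10457 + (-32/63 - 3800) = -10457 - 239432/63 = -898223/63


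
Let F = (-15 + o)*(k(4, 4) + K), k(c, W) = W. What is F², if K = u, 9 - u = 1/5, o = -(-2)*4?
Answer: 200704/25 ≈ 8028.2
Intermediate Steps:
o = 8 (o = -2*(-4) = 8)
u = 44/5 (u = 9 - 1/5 = 9 - 1*⅕ = 9 - ⅕ = 44/5 ≈ 8.8000)
K = 44/5 ≈ 8.8000
F = -448/5 (F = (-15 + 8)*(4 + 44/5) = -7*64/5 = -448/5 ≈ -89.600)
F² = (-448/5)² = 200704/25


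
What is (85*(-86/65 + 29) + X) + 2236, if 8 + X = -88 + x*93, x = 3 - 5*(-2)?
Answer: 74120/13 ≈ 5701.5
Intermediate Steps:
x = 13 (x = 3 + 10 = 13)
X = 1113 (X = -8 + (-88 + 13*93) = -8 + (-88 + 1209) = -8 + 1121 = 1113)
(85*(-86/65 + 29) + X) + 2236 = (85*(-86/65 + 29) + 1113) + 2236 = (85*(1799/65) + 1113) + 2236 = (30583/13 + 1113) + 2236 = 45052/13 + 2236 = 74120/13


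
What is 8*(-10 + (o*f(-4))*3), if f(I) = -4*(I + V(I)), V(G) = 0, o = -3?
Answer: -1232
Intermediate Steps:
f(I) = -4*I (f(I) = -4*(I + 0) = -4*I)
8*(-10 + (o*f(-4))*3) = 8*(-10 - (-12)*(-4)*3) = 8*(-10 - 3*16*3) = 8*(-10 - 48*3) = 8*(-10 - 144) = 8*(-154) = -1232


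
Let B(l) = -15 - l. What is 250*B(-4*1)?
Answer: -2750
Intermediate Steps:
250*B(-4*1) = 250*(-15 - (-4)) = 250*(-15 - 1*(-4)) = 250*(-15 + 4) = 250*(-11) = -2750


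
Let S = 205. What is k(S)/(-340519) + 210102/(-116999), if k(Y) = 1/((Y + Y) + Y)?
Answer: -43999389723869/24501835225815 ≈ -1.7958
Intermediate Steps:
k(Y) = 1/(3*Y) (k(Y) = 1/(2*Y + Y) = 1/(3*Y))
k(S)/(-340519) + 210102/(-116999) = ((⅓)/205)/(-340519) + 210102/(-116999) = ((⅓)*(1/205))*(-1/340519) + 210102*(-1/116999) = (1/615)*(-1/340519) - 210102/116999 = -1/209419185 - 210102/116999 = -43999389723869/24501835225815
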